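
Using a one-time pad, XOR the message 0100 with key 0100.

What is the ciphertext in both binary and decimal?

Step 1: Write out the XOR operation bit by bit:
  Message: 0100
  Key:     0100
  XOR:     0000
Step 2: Convert to decimal: 0000 = 0.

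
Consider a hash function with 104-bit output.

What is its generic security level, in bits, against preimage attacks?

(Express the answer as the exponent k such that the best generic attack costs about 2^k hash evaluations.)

Step 1: The hash has a 104-bit output.
Step 2: Preimage resistance means: given a digest h(x), it should be infeasible to find any input that hashes to it.
With a 104-bit output there are 2^104 possible digests, so a generic brute-force preimage search costs about 2^104 evaluations.
Step 3: Security level = 104 bits.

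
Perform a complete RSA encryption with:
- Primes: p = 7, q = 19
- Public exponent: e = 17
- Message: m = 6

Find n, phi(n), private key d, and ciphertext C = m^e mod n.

Step 1: n = 7 * 19 = 133.
Step 2: phi(n) = (7-1)(19-1) = 6 * 18 = 108.
Step 3: Find d = 17^(-1) mod 108 = 89.
  Verify: 17 * 89 = 1513 = 1 (mod 108).
Step 4: C = 6^17 mod 133 = 111.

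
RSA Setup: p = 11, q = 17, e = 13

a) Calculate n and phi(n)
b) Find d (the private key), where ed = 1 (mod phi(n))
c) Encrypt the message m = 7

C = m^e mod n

Step 1: n = 11 * 17 = 187.
Step 2: phi(n) = (11-1)(17-1) = 10 * 16 = 160.
Step 3: Find d = 13^(-1) mod 160 = 37.
  Verify: 13 * 37 = 481 = 1 (mod 160).
Step 4: C = 7^13 mod 187 = 57.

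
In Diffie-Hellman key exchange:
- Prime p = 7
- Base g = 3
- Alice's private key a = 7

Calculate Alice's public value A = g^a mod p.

Step 1: A = g^a mod p = 3^7 mod 7.
  3^1 mod 7 = 3
  3^2 mod 7 = (3 * 3) mod 7 = 2
  3^3 mod 7 = (2 * 3) mod 7 = 6
  3^4 mod 7 = (6 * 3) mod 7 = 4
  3^5 mod 7 = (4 * 3) mod 7 = 5
  3^6 mod 7 = (5 * 3) mod 7 = 1
  3^7 mod 7 = (1 * 3) mod 7 = 3
Result: A = 3.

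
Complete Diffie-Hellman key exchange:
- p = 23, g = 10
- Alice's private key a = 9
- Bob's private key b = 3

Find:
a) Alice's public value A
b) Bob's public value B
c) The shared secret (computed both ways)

Step 1: A = g^a mod p = 10^9 mod 23 = 20.
Step 2: B = g^b mod p = 10^3 mod 23 = 11.
Step 3: Alice computes s = B^a mod p = 11^9 mod 23 = 19.
Step 4: Bob computes s = A^b mod p = 20^3 mod 23 = 19.
Both sides agree: shared secret = 19.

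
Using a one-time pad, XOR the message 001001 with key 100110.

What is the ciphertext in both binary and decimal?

Step 1: Write out the XOR operation bit by bit:
  Message: 001001
  Key:     100110
  XOR:     101111
Step 2: Convert to decimal: 101111 = 47.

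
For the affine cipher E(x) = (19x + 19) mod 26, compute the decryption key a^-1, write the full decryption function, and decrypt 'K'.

Step 1: Find a^-1, the modular inverse of 19 mod 26.
Step 2: We need 19 * a^-1 = 1 (mod 26).
Step 3: 19 * 11 = 209 = 8 * 26 + 1, so a^-1 = 11.
Step 4: D(y) = 11(y - 19) mod 26.
Step 5: Apply to 'K' (y = 10): D(10) = 11 * (10 - 19) mod 26 = 11 * -9 mod 26 = 5 -> 'F'.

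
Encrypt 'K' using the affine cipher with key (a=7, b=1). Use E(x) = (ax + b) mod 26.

Step 1: Convert 'K' to number: x = 10.
Step 2: E(10) = (7 * 10 + 1) mod 26 = 71 mod 26 = 19.
Step 3: Convert 19 back to letter: T.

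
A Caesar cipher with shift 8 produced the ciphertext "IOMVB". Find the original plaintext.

Step 1: Reverse the shift by subtracting 8 from each letter position.
  I (position 8) -> position (8-8) mod 26 = 0 -> A
  O (position 14) -> position (14-8) mod 26 = 6 -> G
  M (position 12) -> position (12-8) mod 26 = 4 -> E
  V (position 21) -> position (21-8) mod 26 = 13 -> N
  B (position 1) -> position (1-8) mod 26 = 19 -> T
Decrypted message: AGENT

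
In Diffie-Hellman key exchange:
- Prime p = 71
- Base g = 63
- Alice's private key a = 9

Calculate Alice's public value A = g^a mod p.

Step 1: A = g^a mod p = 63^9 mod 71.
  63^1 mod 71 = 63
  63^2 mod 71 = (63 * 63) mod 71 = 64
  63^3 mod 71 = (64 * 63) mod 71 = 56
  63^4 mod 71 = (56 * 63) mod 71 = 49
  63^5 mod 71 = (49 * 63) mod 71 = 34
  63^6 mod 71 = (34 * 63) mod 71 = 12
  63^7 mod 71 = (12 * 63) mod 71 = 46
  63^8 mod 71 = (46 * 63) mod 71 = 58
  63^9 mod 71 = (58 * 63) mod 71 = 33
Result: A = 33.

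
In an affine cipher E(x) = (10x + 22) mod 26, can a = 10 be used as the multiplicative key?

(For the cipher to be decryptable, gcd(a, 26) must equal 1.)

Step 1: Compute gcd(10, 26).
Step 2: gcd(10, 26) = 2.
Since gcd = 2 != 1, 10 shares a common factor with 26, so it cannot be used.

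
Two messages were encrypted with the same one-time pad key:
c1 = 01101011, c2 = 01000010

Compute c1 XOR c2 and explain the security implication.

Step 1: c1 XOR c2 = (m1 XOR k) XOR (m2 XOR k).
Step 2: By XOR associativity/commutativity: = m1 XOR m2 XOR k XOR k = m1 XOR m2.
Step 3: 01101011 XOR 01000010 = 00101001 = 41.
Step 4: The key cancels out! An attacker learns m1 XOR m2 = 41, revealing the relationship between plaintexts.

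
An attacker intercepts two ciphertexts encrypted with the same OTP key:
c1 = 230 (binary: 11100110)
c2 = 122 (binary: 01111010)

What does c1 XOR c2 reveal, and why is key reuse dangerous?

Step 1: c1 XOR c2 = (m1 XOR k) XOR (m2 XOR k).
Step 2: By XOR associativity/commutativity: = m1 XOR m2 XOR k XOR k = m1 XOR m2.
Step 3: 11100110 XOR 01111010 = 10011100 = 156.
Step 4: The key cancels out! An attacker learns m1 XOR m2 = 156, revealing the relationship between plaintexts.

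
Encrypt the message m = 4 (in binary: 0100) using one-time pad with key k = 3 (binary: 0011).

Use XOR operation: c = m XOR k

Step 1: Write out the XOR operation bit by bit:
  Message: 0100
  Key:     0011
  XOR:     0111
Step 2: Convert to decimal: 0111 = 7.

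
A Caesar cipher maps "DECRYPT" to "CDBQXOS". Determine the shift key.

Step 1: Compare first letters: D (position 3) -> C (position 2).
Step 2: Shift = (2 - 3) mod 26 = 25.
The shift value is 25.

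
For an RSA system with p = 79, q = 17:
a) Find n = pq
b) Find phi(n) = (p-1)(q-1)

Step 1: n = p * q = 79 * 17 = 1343.
Step 2: phi(n) = (p-1)(q-1) = 78 * 16 = 1248.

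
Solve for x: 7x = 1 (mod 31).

Step 1: We need x such that 7 * x = 1 (mod 31).
Step 2: Using the extended Euclidean algorithm or trial:
  7 * 9 = 63 = 2 * 31 + 1.
Step 3: Since 63 mod 31 = 1, the inverse is x = 9.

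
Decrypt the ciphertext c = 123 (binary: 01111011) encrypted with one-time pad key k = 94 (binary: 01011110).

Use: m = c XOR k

Step 1: XOR ciphertext with key:
  Ciphertext: 01111011
  Key:        01011110
  XOR:        00100101
Step 2: Plaintext = 00100101 = 37 in decimal.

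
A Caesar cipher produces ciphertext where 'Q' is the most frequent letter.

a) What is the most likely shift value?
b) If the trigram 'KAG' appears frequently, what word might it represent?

Step 1: In English, 'E' is the most frequent letter (12.7%).
Step 2: The most frequent ciphertext letter is 'Q' (position 16).
Step 3: Shift = (16 - 4) mod 26 = 12.
Step 4: Decrypt 'KAG' by shifting back 12:
  K -> Y
  A -> O
  G -> U
Step 5: 'KAG' decrypts to 'YOU'.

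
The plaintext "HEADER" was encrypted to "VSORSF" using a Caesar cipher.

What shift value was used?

Step 1: Compare first letters: H (position 7) -> V (position 21).
Step 2: Shift = (21 - 7) mod 26 = 14.
The shift value is 14.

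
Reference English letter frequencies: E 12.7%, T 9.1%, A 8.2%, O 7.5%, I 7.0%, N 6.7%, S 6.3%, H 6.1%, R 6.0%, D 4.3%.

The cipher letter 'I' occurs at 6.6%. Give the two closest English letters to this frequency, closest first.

Step 1: Observed frequency of 'I' is 6.6%.
Step 2: Compute distances to each reference frequency and sort:
  N (6.7%): difference = 0.1% <-- BEST
  S (6.3%): difference = 0.3% <-- RUNNER-UP
  I (7.0%): difference = 0.4%
  H (6.1%): difference = 0.5%
  R (6.0%): difference = 0.6%
Step 3: Most likely is 'N' (6.7%, diff 0.1%); second most likely is 'S' (6.3%, diff 0.3%).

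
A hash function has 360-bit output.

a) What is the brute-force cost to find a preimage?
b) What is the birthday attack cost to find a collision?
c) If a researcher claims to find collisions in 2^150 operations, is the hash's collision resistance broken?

Step 1: Preimage resistance requires brute-force of 2^360 operations.
Step 2: Collision resistance (birthday bound) = 2^(360/2) = 2^180.
Step 3: The claimed attack costs 2^150 operations.
Step 4: Since 2^150 < 2^180, the claimed attack beats the generic birthday bound, so collision resistance is broken.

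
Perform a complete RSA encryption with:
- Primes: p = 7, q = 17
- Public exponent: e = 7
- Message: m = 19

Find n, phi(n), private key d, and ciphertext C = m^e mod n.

Step 1: n = 7 * 17 = 119.
Step 2: phi(n) = (7-1)(17-1) = 6 * 16 = 96.
Step 3: Find d = 7^(-1) mod 96 = 55.
  Verify: 7 * 55 = 385 = 1 (mod 96).
Step 4: C = 19^7 mod 119 = 26.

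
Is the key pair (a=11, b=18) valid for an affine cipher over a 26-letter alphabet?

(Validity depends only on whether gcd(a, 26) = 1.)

Step 1: Compute gcd(11, 26).
Step 2: gcd(11, 26) = 1.
Since gcd = 1, 11 is coprime with 26, so it is a valid key.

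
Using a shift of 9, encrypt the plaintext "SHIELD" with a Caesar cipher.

Step 1: For each letter, shift forward by 9 positions (mod 26).
  S (position 18) -> position (18+9) mod 26 = 1 -> B
  H (position 7) -> position (7+9) mod 26 = 16 -> Q
  I (position 8) -> position (8+9) mod 26 = 17 -> R
  E (position 4) -> position (4+9) mod 26 = 13 -> N
  L (position 11) -> position (11+9) mod 26 = 20 -> U
  D (position 3) -> position (3+9) mod 26 = 12 -> M
Result: BQRNUM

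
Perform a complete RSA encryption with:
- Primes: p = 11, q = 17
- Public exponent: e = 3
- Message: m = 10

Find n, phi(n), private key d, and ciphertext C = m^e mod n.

Step 1: n = 11 * 17 = 187.
Step 2: phi(n) = (11-1)(17-1) = 10 * 16 = 160.
Step 3: Find d = 3^(-1) mod 160 = 107.
  Verify: 3 * 107 = 321 = 1 (mod 160).
Step 4: C = 10^3 mod 187 = 65.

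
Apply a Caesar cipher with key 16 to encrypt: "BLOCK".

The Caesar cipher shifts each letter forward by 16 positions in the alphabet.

Step 1: For each letter, shift forward by 16 positions (mod 26).
  B (position 1) -> position (1+16) mod 26 = 17 -> R
  L (position 11) -> position (11+16) mod 26 = 1 -> B
  O (position 14) -> position (14+16) mod 26 = 4 -> E
  C (position 2) -> position (2+16) mod 26 = 18 -> S
  K (position 10) -> position (10+16) mod 26 = 0 -> A
Result: RBESA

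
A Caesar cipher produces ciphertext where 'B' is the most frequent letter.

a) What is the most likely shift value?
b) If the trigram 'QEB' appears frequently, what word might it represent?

Step 1: In English, 'E' is the most frequent letter (12.7%).
Step 2: The most frequent ciphertext letter is 'B' (position 1).
Step 3: Shift = (1 - 4) mod 26 = 23.
Step 4: Decrypt 'QEB' by shifting back 23:
  Q -> T
  E -> H
  B -> E
Step 5: 'QEB' decrypts to 'THE'.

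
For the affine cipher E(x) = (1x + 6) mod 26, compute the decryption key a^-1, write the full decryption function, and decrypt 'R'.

Step 1: Find a^-1, the modular inverse of 1 mod 26.
Step 2: We need 1 * a^-1 = 1 (mod 26).
Step 3: 1 * 1 = 1 = 0 * 26 + 1, so a^-1 = 1.
Step 4: D(y) = 1(y - 6) mod 26.
Step 5: Apply to 'R' (y = 17): D(17) = 1 * (17 - 6) mod 26 = 1 * 11 mod 26 = 11 -> 'L'.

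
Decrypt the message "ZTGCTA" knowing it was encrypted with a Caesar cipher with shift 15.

Step 1: Reverse the shift by subtracting 15 from each letter position.
  Z (position 25) -> position (25-15) mod 26 = 10 -> K
  T (position 19) -> position (19-15) mod 26 = 4 -> E
  G (position 6) -> position (6-15) mod 26 = 17 -> R
  C (position 2) -> position (2-15) mod 26 = 13 -> N
  T (position 19) -> position (19-15) mod 26 = 4 -> E
  A (position 0) -> position (0-15) mod 26 = 11 -> L
Decrypted message: KERNEL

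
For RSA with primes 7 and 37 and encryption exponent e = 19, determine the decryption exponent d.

Step 1: n = 7 * 37 = 259.
Step 2: phi(n) = 6 * 36 = 216.
Step 3: Find d such that 19 * d = 1 (mod 216).
Step 4: d = 19^(-1) mod 216 = 91.
Verification: 19 * 91 = 1729 = 8 * 216 + 1.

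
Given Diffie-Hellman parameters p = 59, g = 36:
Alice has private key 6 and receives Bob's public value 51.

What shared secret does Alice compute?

Step 1: s = B^a mod p = 51^6 mod 59.
  51^1 mod 59 = 51
  51^2 mod 59 = (51 * 51) mod 59 = 5
  51^3 mod 59 = (5 * 51) mod 59 = 19
  51^4 mod 59 = (19 * 51) mod 59 = 25
  51^5 mod 59 = (25 * 51) mod 59 = 36
  51^6 mod 59 = (36 * 51) mod 59 = 7
Result: shared secret = 7.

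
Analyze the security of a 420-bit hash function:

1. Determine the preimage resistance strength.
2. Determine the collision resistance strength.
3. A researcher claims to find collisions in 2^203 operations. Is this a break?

Step 1: Preimage resistance requires brute-force of 2^420 operations.
Step 2: Collision resistance (birthday bound) = 2^(420/2) = 2^210.
Step 3: The claimed attack costs 2^203 operations.
Step 4: Since 2^203 < 2^210, the claimed attack beats the generic birthday bound, so collision resistance is broken.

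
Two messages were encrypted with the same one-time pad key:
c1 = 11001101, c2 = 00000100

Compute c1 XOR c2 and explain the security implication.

Step 1: c1 XOR c2 = (m1 XOR k) XOR (m2 XOR k).
Step 2: By XOR associativity/commutativity: = m1 XOR m2 XOR k XOR k = m1 XOR m2.
Step 3: 11001101 XOR 00000100 = 11001001 = 201.
Step 4: The key cancels out! An attacker learns m1 XOR m2 = 201, revealing the relationship between plaintexts.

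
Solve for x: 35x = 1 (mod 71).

Step 1: We need x such that 35 * x = 1 (mod 71).
Step 2: Using the extended Euclidean algorithm or trial:
  35 * 69 = 2415 = 34 * 71 + 1.
Step 3: Since 2415 mod 71 = 1, the inverse is x = 69.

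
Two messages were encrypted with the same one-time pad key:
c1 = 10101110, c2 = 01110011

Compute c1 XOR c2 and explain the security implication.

Step 1: c1 XOR c2 = (m1 XOR k) XOR (m2 XOR k).
Step 2: By XOR associativity/commutativity: = m1 XOR m2 XOR k XOR k = m1 XOR m2.
Step 3: 10101110 XOR 01110011 = 11011101 = 221.
Step 4: The key cancels out! An attacker learns m1 XOR m2 = 221, revealing the relationship between plaintexts.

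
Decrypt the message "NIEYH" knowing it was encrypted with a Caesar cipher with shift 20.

Step 1: Reverse the shift by subtracting 20 from each letter position.
  N (position 13) -> position (13-20) mod 26 = 19 -> T
  I (position 8) -> position (8-20) mod 26 = 14 -> O
  E (position 4) -> position (4-20) mod 26 = 10 -> K
  Y (position 24) -> position (24-20) mod 26 = 4 -> E
  H (position 7) -> position (7-20) mod 26 = 13 -> N
Decrypted message: TOKEN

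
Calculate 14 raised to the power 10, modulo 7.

Step 1: Compute 14^10 mod 7 step by step, reducing modulo 7 at each step.
  14^1 mod 7 = 0
  14^2 mod 7 = (0 * 14) mod 7 = 0
  14^3 mod 7 = (0 * 14) mod 7 = 0
  14^4 mod 7 = (0 * 14) mod 7 = 0
  14^5 mod 7 = (0 * 14) mod 7 = 0
  14^6 mod 7 = (0 * 14) mod 7 = 0
  14^7 mod 7 = (0 * 14) mod 7 = 0
  14^8 mod 7 = (0 * 14) mod 7 = 0
  14^9 mod 7 = (0 * 14) mod 7 = 0
  14^10 mod 7 = (0 * 14) mod 7 = 0
Step 2: Result = 0.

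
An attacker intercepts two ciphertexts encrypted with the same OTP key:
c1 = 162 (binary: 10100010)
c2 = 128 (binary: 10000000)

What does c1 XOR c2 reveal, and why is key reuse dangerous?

Step 1: c1 XOR c2 = (m1 XOR k) XOR (m2 XOR k).
Step 2: By XOR associativity/commutativity: = m1 XOR m2 XOR k XOR k = m1 XOR m2.
Step 3: 10100010 XOR 10000000 = 00100010 = 34.
Step 4: The key cancels out! An attacker learns m1 XOR m2 = 34, revealing the relationship between plaintexts.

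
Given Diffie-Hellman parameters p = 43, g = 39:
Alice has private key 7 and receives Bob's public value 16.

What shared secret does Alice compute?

Step 1: s = B^a mod p = 16^7 mod 43.
  16^1 mod 43 = 16
  16^2 mod 43 = (16 * 16) mod 43 = 41
  16^3 mod 43 = (41 * 16) mod 43 = 11
  16^4 mod 43 = (11 * 16) mod 43 = 4
  16^5 mod 43 = (4 * 16) mod 43 = 21
  16^6 mod 43 = (21 * 16) mod 43 = 35
  16^7 mod 43 = (35 * 16) mod 43 = 1
Result: shared secret = 1.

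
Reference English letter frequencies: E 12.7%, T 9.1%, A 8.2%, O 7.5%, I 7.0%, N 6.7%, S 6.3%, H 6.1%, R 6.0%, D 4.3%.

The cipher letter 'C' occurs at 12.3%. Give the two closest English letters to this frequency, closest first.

Step 1: Observed frequency of 'C' is 12.3%.
Step 2: Compute distances to each reference frequency and sort:
  E (12.7%): difference = 0.4% <-- BEST
  T (9.1%): difference = 3.2% <-- RUNNER-UP
  A (8.2%): difference = 4.1%
  O (7.5%): difference = 4.8%
  I (7.0%): difference = 5.3%
Step 3: Most likely is 'E' (12.7%, diff 0.4%); second most likely is 'T' (9.1%, diff 3.2%).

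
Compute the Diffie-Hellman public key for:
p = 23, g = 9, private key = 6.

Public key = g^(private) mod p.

Step 1: A = g^a mod p = 9^6 mod 23.
  9^1 mod 23 = 9
  9^2 mod 23 = (9 * 9) mod 23 = 12
  9^3 mod 23 = (12 * 9) mod 23 = 16
  9^4 mod 23 = (16 * 9) mod 23 = 6
  9^5 mod 23 = (6 * 9) mod 23 = 8
  9^6 mod 23 = (8 * 9) mod 23 = 3
Result: A = 3.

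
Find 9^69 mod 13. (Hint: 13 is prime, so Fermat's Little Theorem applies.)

Step 1: Since 13 is prime, by Fermat's Little Theorem: 9^12 = 1 (mod 13).
Step 2: Reduce exponent: 69 mod 12 = 9.
Step 3: So 9^69 = 9^9 (mod 13).
Step 4: 9^9 mod 13 = 1.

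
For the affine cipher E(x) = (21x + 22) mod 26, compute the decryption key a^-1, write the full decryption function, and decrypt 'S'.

Step 1: Find a^-1, the modular inverse of 21 mod 26.
Step 2: We need 21 * a^-1 = 1 (mod 26).
Step 3: 21 * 5 = 105 = 4 * 26 + 1, so a^-1 = 5.
Step 4: D(y) = 5(y - 22) mod 26.
Step 5: Apply to 'S' (y = 18): D(18) = 5 * (18 - 22) mod 26 = 5 * -4 mod 26 = 6 -> 'G'.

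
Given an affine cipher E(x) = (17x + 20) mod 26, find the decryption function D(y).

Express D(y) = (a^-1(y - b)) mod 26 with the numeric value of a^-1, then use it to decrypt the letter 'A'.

Step 1: Find a^-1, the modular inverse of 17 mod 26.
Step 2: We need 17 * a^-1 = 1 (mod 26).
Step 3: 17 * 23 = 391 = 15 * 26 + 1, so a^-1 = 23.
Step 4: D(y) = 23(y - 20) mod 26.
Step 5: Apply to 'A' (y = 0): D(0) = 23 * (0 - 20) mod 26 = 23 * -20 mod 26 = 8 -> 'I'.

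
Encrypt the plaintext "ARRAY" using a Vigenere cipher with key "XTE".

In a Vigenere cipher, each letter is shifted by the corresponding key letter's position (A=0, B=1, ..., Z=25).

Step 1: Repeat key to match plaintext length:
  Plaintext: ARRAY
  Key:       XTEXT
Step 2: Encrypt each letter:
  A(0) + X(23) = (0+23) mod 26 = 23 = X
  R(17) + T(19) = (17+19) mod 26 = 10 = K
  R(17) + E(4) = (17+4) mod 26 = 21 = V
  A(0) + X(23) = (0+23) mod 26 = 23 = X
  Y(24) + T(19) = (24+19) mod 26 = 17 = R
Ciphertext: XKVXR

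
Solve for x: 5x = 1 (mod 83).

Step 1: We need x such that 5 * x = 1 (mod 83).
Step 2: Using the extended Euclidean algorithm or trial:
  5 * 50 = 250 = 3 * 83 + 1.
Step 3: Since 250 mod 83 = 1, the inverse is x = 50.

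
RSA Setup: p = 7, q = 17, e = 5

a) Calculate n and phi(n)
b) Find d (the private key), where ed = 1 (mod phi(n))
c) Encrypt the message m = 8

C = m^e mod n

Step 1: n = 7 * 17 = 119.
Step 2: phi(n) = (7-1)(17-1) = 6 * 16 = 96.
Step 3: Find d = 5^(-1) mod 96 = 77.
  Verify: 5 * 77 = 385 = 1 (mod 96).
Step 4: C = 8^5 mod 119 = 43.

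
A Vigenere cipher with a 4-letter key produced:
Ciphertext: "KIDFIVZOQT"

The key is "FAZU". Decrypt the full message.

Step 1: Key 'FAZU' has length 4. Extended key: FAZUFAZUFA
Step 2: Decrypt each position:
  K(10) - F(5) = 5 = F
  I(8) - A(0) = 8 = I
  D(3) - Z(25) = 4 = E
  F(5) - U(20) = 11 = L
  I(8) - F(5) = 3 = D
  V(21) - A(0) = 21 = V
  Z(25) - Z(25) = 0 = A
  O(14) - U(20) = 20 = U
  Q(16) - F(5) = 11 = L
  T(19) - A(0) = 19 = T
Plaintext: FIELDVAULT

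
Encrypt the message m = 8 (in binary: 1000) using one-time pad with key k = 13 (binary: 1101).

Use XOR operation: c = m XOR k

Step 1: Write out the XOR operation bit by bit:
  Message: 1000
  Key:     1101
  XOR:     0101
Step 2: Convert to decimal: 0101 = 5.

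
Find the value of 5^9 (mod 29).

Step 1: Compute 5^9 mod 29 step by step, reducing modulo 29 at each step.
  5^1 mod 29 = 5
  5^2 mod 29 = (5 * 5) mod 29 = 25
  5^3 mod 29 = (25 * 5) mod 29 = 9
  5^4 mod 29 = (9 * 5) mod 29 = 16
  5^5 mod 29 = (16 * 5) mod 29 = 22
  5^6 mod 29 = (22 * 5) mod 29 = 23
  5^7 mod 29 = (23 * 5) mod 29 = 28
  5^8 mod 29 = (28 * 5) mod 29 = 24
  5^9 mod 29 = (24 * 5) mod 29 = 4
Step 2: Result = 4.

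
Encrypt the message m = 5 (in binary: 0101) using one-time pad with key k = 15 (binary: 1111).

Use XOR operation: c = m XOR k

Step 1: Write out the XOR operation bit by bit:
  Message: 0101
  Key:     1111
  XOR:     1010
Step 2: Convert to decimal: 1010 = 10.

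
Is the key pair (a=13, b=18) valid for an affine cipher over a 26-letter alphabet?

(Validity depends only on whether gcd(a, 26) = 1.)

Step 1: Compute gcd(13, 26).
Step 2: gcd(13, 26) = 13.
Since gcd = 13 != 1, 13 shares a common factor with 26, so it cannot be used.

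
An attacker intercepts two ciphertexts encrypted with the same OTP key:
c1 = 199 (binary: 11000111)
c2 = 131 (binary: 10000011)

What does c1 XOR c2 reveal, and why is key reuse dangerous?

Step 1: c1 XOR c2 = (m1 XOR k) XOR (m2 XOR k).
Step 2: By XOR associativity/commutativity: = m1 XOR m2 XOR k XOR k = m1 XOR m2.
Step 3: 11000111 XOR 10000011 = 01000100 = 68.
Step 4: The key cancels out! An attacker learns m1 XOR m2 = 68, revealing the relationship between plaintexts.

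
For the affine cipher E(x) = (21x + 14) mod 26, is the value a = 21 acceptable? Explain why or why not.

Step 1: Compute gcd(21, 26).
Step 2: gcd(21, 26) = 1.
Since gcd = 1, 21 is coprime with 26, so it is a valid key.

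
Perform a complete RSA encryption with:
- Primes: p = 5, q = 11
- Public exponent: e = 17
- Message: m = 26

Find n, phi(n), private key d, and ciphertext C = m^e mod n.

Step 1: n = 5 * 11 = 55.
Step 2: phi(n) = (5-1)(11-1) = 4 * 10 = 40.
Step 3: Find d = 17^(-1) mod 40 = 33.
  Verify: 17 * 33 = 561 = 1 (mod 40).
Step 4: C = 26^17 mod 55 = 16.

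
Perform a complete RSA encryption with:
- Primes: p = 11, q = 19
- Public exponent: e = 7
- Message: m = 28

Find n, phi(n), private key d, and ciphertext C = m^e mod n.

Step 1: n = 11 * 19 = 209.
Step 2: phi(n) = (11-1)(19-1) = 10 * 18 = 180.
Step 3: Find d = 7^(-1) mod 180 = 103.
  Verify: 7 * 103 = 721 = 1 (mod 180).
Step 4: C = 28^7 mod 209 = 118.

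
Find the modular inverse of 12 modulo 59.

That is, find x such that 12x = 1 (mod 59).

Step 1: We need x such that 12 * x = 1 (mod 59).
Step 2: Using the extended Euclidean algorithm or trial:
  12 * 5 = 60 = 1 * 59 + 1.
Step 3: Since 60 mod 59 = 1, the inverse is x = 5.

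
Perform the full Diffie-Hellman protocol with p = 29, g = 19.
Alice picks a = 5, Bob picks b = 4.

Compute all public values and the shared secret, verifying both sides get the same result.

Step 1: A = g^a mod p = 19^5 mod 29 = 21.
Step 2: B = g^b mod p = 19^4 mod 29 = 24.
Step 3: Alice computes s = B^a mod p = 24^5 mod 29 = 7.
Step 4: Bob computes s = A^b mod p = 21^4 mod 29 = 7.
Both sides agree: shared secret = 7.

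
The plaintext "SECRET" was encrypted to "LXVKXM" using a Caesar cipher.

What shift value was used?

Step 1: Compare first letters: S (position 18) -> L (position 11).
Step 2: Shift = (11 - 18) mod 26 = 19.
The shift value is 19.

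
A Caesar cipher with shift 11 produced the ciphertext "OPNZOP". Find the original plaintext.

Step 1: Reverse the shift by subtracting 11 from each letter position.
  O (position 14) -> position (14-11) mod 26 = 3 -> D
  P (position 15) -> position (15-11) mod 26 = 4 -> E
  N (position 13) -> position (13-11) mod 26 = 2 -> C
  Z (position 25) -> position (25-11) mod 26 = 14 -> O
  O (position 14) -> position (14-11) mod 26 = 3 -> D
  P (position 15) -> position (15-11) mod 26 = 4 -> E
Decrypted message: DECODE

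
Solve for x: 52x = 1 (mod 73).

Step 1: We need x such that 52 * x = 1 (mod 73).
Step 2: Using the extended Euclidean algorithm or trial:
  52 * 66 = 3432 = 47 * 73 + 1.
Step 3: Since 3432 mod 73 = 1, the inverse is x = 66.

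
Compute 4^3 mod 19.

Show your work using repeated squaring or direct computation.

Step 1: Compute 4^3 mod 19 step by step, reducing modulo 19 at each step.
  4^1 mod 19 = 4
  4^2 mod 19 = (4 * 4) mod 19 = 16
  4^3 mod 19 = (16 * 4) mod 19 = 7
Step 2: Result = 7.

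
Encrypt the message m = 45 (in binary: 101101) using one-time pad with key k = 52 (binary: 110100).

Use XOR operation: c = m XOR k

Step 1: Write out the XOR operation bit by bit:
  Message: 101101
  Key:     110100
  XOR:     011001
Step 2: Convert to decimal: 011001 = 25.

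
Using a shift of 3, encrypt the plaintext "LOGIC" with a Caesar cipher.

Step 1: For each letter, shift forward by 3 positions (mod 26).
  L (position 11) -> position (11+3) mod 26 = 14 -> O
  O (position 14) -> position (14+3) mod 26 = 17 -> R
  G (position 6) -> position (6+3) mod 26 = 9 -> J
  I (position 8) -> position (8+3) mod 26 = 11 -> L
  C (position 2) -> position (2+3) mod 26 = 5 -> F
Result: ORJLF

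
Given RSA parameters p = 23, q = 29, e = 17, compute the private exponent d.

Step 1: n = 23 * 29 = 667.
Step 2: phi(n) = 22 * 28 = 616.
Step 3: Find d such that 17 * d = 1 (mod 616).
Step 4: d = 17^(-1) mod 616 = 145.
Verification: 17 * 145 = 2465 = 4 * 616 + 1.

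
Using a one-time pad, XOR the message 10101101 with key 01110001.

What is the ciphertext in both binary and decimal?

Step 1: Write out the XOR operation bit by bit:
  Message: 10101101
  Key:     01110001
  XOR:     11011100
Step 2: Convert to decimal: 11011100 = 220.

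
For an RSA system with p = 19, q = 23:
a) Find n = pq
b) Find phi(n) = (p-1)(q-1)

Step 1: n = p * q = 19 * 23 = 437.
Step 2: phi(n) = (p-1)(q-1) = 18 * 22 = 396.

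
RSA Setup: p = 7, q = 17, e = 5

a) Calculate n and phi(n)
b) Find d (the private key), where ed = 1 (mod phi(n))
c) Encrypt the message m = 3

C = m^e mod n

Step 1: n = 7 * 17 = 119.
Step 2: phi(n) = (7-1)(17-1) = 6 * 16 = 96.
Step 3: Find d = 5^(-1) mod 96 = 77.
  Verify: 5 * 77 = 385 = 1 (mod 96).
Step 4: C = 3^5 mod 119 = 5.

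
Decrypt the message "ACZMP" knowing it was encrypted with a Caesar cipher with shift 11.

Step 1: Reverse the shift by subtracting 11 from each letter position.
  A (position 0) -> position (0-11) mod 26 = 15 -> P
  C (position 2) -> position (2-11) mod 26 = 17 -> R
  Z (position 25) -> position (25-11) mod 26 = 14 -> O
  M (position 12) -> position (12-11) mod 26 = 1 -> B
  P (position 15) -> position (15-11) mod 26 = 4 -> E
Decrypted message: PROBE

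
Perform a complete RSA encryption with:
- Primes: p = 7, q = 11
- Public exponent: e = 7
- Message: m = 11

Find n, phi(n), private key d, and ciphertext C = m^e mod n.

Step 1: n = 7 * 11 = 77.
Step 2: phi(n) = (7-1)(11-1) = 6 * 10 = 60.
Step 3: Find d = 7^(-1) mod 60 = 43.
  Verify: 7 * 43 = 301 = 1 (mod 60).
Step 4: C = 11^7 mod 77 = 11.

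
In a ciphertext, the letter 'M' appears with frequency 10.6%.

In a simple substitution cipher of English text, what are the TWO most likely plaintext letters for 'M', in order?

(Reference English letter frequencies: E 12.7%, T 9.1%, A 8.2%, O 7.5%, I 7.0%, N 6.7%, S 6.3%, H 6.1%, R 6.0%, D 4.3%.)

Step 1: Observed frequency of 'M' is 10.6%.
Step 2: Compute distances to each reference frequency and sort:
  T (9.1%): difference = 1.5% <-- BEST
  E (12.7%): difference = 2.1% <-- RUNNER-UP
  A (8.2%): difference = 2.4%
  O (7.5%): difference = 3.1%
  I (7.0%): difference = 3.6%
Step 3: Most likely is 'T' (9.1%, diff 1.5%); second most likely is 'E' (12.7%, diff 2.1%).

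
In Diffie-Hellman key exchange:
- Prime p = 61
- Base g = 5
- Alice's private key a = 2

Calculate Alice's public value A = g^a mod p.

Step 1: A = g^a mod p = 5^2 mod 61.
  5^1 mod 61 = 5
  5^2 mod 61 = (5 * 5) mod 61 = 25
Result: A = 25.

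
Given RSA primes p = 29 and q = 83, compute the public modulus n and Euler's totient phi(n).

Step 1: n = p * q = 29 * 83 = 2407.
Step 2: phi(n) = (p-1)(q-1) = 28 * 82 = 2296.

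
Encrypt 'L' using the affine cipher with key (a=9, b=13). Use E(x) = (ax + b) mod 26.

Step 1: Convert 'L' to number: x = 11.
Step 2: E(11) = (9 * 11 + 13) mod 26 = 112 mod 26 = 8.
Step 3: Convert 8 back to letter: I.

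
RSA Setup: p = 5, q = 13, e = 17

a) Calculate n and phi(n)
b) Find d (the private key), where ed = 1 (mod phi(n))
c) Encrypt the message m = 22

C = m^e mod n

Step 1: n = 5 * 13 = 65.
Step 2: phi(n) = (5-1)(13-1) = 4 * 12 = 48.
Step 3: Find d = 17^(-1) mod 48 = 17.
  Verify: 17 * 17 = 289 = 1 (mod 48).
Step 4: C = 22^17 mod 65 = 42.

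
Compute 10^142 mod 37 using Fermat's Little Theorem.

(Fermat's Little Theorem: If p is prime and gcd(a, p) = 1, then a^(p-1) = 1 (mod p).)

Step 1: Since 37 is prime, by Fermat's Little Theorem: 10^36 = 1 (mod 37).
Step 2: Reduce exponent: 142 mod 36 = 34.
Step 3: So 10^142 = 10^34 (mod 37).
Step 4: 10^34 mod 37 = 10.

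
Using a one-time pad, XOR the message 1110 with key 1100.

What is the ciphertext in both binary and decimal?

Step 1: Write out the XOR operation bit by bit:
  Message: 1110
  Key:     1100
  XOR:     0010
Step 2: Convert to decimal: 0010 = 2.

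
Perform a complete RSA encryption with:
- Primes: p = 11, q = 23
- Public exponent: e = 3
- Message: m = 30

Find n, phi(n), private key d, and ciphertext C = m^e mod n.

Step 1: n = 11 * 23 = 253.
Step 2: phi(n) = (11-1)(23-1) = 10 * 22 = 220.
Step 3: Find d = 3^(-1) mod 220 = 147.
  Verify: 3 * 147 = 441 = 1 (mod 220).
Step 4: C = 30^3 mod 253 = 182.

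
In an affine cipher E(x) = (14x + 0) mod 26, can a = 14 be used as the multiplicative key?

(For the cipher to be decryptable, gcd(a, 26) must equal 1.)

Step 1: Compute gcd(14, 26).
Step 2: gcd(14, 26) = 2.
Since gcd = 2 != 1, 14 shares a common factor with 26, so it cannot be used.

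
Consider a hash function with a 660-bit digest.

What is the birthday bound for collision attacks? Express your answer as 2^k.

Step 1: The birthday paradox gives collision probability ~50% after sqrt(2^n) = 2^(n/2) hashes.
Step 2: For 660-bit output: 2^(660/2) = 2^330.
Step 3: Approximately 2^330 hash computations needed.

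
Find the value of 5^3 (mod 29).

Step 1: Compute 5^3 mod 29 step by step, reducing modulo 29 at each step.
  5^1 mod 29 = 5
  5^2 mod 29 = (5 * 5) mod 29 = 25
  5^3 mod 29 = (25 * 5) mod 29 = 9
Step 2: Result = 9.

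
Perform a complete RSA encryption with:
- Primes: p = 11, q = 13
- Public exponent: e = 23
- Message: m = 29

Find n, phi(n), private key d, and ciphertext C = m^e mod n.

Step 1: n = 11 * 13 = 143.
Step 2: phi(n) = (11-1)(13-1) = 10 * 12 = 120.
Step 3: Find d = 23^(-1) mod 120 = 47.
  Verify: 23 * 47 = 1081 = 1 (mod 120).
Step 4: C = 29^23 mod 143 = 35.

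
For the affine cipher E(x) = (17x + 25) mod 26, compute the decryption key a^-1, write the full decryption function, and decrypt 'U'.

Step 1: Find a^-1, the modular inverse of 17 mod 26.
Step 2: We need 17 * a^-1 = 1 (mod 26).
Step 3: 17 * 23 = 391 = 15 * 26 + 1, so a^-1 = 23.
Step 4: D(y) = 23(y - 25) mod 26.
Step 5: Apply to 'U' (y = 20): D(20) = 23 * (20 - 25) mod 26 = 23 * -5 mod 26 = 15 -> 'P'.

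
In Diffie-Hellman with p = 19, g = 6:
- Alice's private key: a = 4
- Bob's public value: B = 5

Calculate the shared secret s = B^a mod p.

Step 1: s = B^a mod p = 5^4 mod 19.
  5^1 mod 19 = 5
  5^2 mod 19 = (5 * 5) mod 19 = 6
  5^3 mod 19 = (6 * 5) mod 19 = 11
  5^4 mod 19 = (11 * 5) mod 19 = 17
Result: shared secret = 17.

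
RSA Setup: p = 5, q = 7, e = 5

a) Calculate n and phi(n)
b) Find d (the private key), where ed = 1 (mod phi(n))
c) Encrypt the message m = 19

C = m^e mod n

Step 1: n = 5 * 7 = 35.
Step 2: phi(n) = (5-1)(7-1) = 4 * 6 = 24.
Step 3: Find d = 5^(-1) mod 24 = 5.
  Verify: 5 * 5 = 25 = 1 (mod 24).
Step 4: C = 19^5 mod 35 = 24.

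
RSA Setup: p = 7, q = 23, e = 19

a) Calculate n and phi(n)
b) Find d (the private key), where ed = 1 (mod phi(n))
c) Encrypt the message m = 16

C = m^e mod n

Step 1: n = 7 * 23 = 161.
Step 2: phi(n) = (7-1)(23-1) = 6 * 22 = 132.
Step 3: Find d = 19^(-1) mod 132 = 7.
  Verify: 19 * 7 = 133 = 1 (mod 132).
Step 4: C = 16^19 mod 161 = 58.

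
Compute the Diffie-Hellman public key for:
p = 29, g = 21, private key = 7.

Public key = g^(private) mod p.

Step 1: A = g^a mod p = 21^7 mod 29.
  21^1 mod 29 = 21
  21^2 mod 29 = (21 * 21) mod 29 = 6
  21^3 mod 29 = (6 * 21) mod 29 = 10
  21^4 mod 29 = (10 * 21) mod 29 = 7
  21^5 mod 29 = (7 * 21) mod 29 = 2
  21^6 mod 29 = (2 * 21) mod 29 = 13
  21^7 mod 29 = (13 * 21) mod 29 = 12
Result: A = 12.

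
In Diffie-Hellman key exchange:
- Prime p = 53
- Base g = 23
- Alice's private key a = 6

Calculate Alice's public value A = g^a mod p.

Step 1: A = g^a mod p = 23^6 mod 53.
  23^1 mod 53 = 23
  23^2 mod 53 = (23 * 23) mod 53 = 52
  23^3 mod 53 = (52 * 23) mod 53 = 30
  23^4 mod 53 = (30 * 23) mod 53 = 1
  23^5 mod 53 = (1 * 23) mod 53 = 23
  23^6 mod 53 = (23 * 23) mod 53 = 52
Result: A = 52.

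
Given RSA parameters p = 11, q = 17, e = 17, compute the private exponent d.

Step 1: n = 11 * 17 = 187.
Step 2: phi(n) = 10 * 16 = 160.
Step 3: Find d such that 17 * d = 1 (mod 160).
Step 4: d = 17^(-1) mod 160 = 113.
Verification: 17 * 113 = 1921 = 12 * 160 + 1.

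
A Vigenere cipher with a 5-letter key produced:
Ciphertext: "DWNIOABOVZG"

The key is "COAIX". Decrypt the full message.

Step 1: Key 'COAIX' has length 5. Extended key: COAIXCOAIXC
Step 2: Decrypt each position:
  D(3) - C(2) = 1 = B
  W(22) - O(14) = 8 = I
  N(13) - A(0) = 13 = N
  I(8) - I(8) = 0 = A
  O(14) - X(23) = 17 = R
  A(0) - C(2) = 24 = Y
  B(1) - O(14) = 13 = N
  O(14) - A(0) = 14 = O
  V(21) - I(8) = 13 = N
  Z(25) - X(23) = 2 = C
  G(6) - C(2) = 4 = E
Plaintext: BINARYNONCE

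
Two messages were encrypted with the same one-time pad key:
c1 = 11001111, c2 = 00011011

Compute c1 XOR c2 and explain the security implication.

Step 1: c1 XOR c2 = (m1 XOR k) XOR (m2 XOR k).
Step 2: By XOR associativity/commutativity: = m1 XOR m2 XOR k XOR k = m1 XOR m2.
Step 3: 11001111 XOR 00011011 = 11010100 = 212.
Step 4: The key cancels out! An attacker learns m1 XOR m2 = 212, revealing the relationship between plaintexts.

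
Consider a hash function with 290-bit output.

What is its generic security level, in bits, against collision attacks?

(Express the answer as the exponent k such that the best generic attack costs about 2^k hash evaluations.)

Step 1: The hash has a 290-bit output.
Step 2: Collision resistance means it should be infeasible to find any x != y with h(x) = h(y).
By the birthday bound, a generic collision search succeeds after about sqrt(2^290) = 2^(290/2) = 2^145 evaluations.
Step 3: Security level = 145 bits.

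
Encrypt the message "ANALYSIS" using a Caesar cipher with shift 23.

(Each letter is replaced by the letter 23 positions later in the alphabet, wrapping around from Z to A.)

Step 1: For each letter, shift forward by 23 positions (mod 26).
  A (position 0) -> position (0+23) mod 26 = 23 -> X
  N (position 13) -> position (13+23) mod 26 = 10 -> K
  A (position 0) -> position (0+23) mod 26 = 23 -> X
  L (position 11) -> position (11+23) mod 26 = 8 -> I
  Y (position 24) -> position (24+23) mod 26 = 21 -> V
  S (position 18) -> position (18+23) mod 26 = 15 -> P
  I (position 8) -> position (8+23) mod 26 = 5 -> F
  S (position 18) -> position (18+23) mod 26 = 15 -> P
Result: XKXIVPFP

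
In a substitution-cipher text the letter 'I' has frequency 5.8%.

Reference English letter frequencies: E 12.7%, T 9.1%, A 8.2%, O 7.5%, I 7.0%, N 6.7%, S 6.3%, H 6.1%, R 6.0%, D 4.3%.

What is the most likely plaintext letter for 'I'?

Step 1: The observed frequency is 5.8%.
Step 2: Compare with English frequencies:
  E: 12.7% (difference: 6.9%)
  T: 9.1% (difference: 3.3%)
  A: 8.2% (difference: 2.4%)
  O: 7.5% (difference: 1.7%)
  I: 7.0% (difference: 1.2%)
  N: 6.7% (difference: 0.9%)
  S: 6.3% (difference: 0.5%)
  H: 6.1% (difference: 0.3%)
  R: 6.0% (difference: 0.2%) <-- closest
  D: 4.3% (difference: 1.5%)
Step 3: 'I' most likely represents 'R' (frequency 6.0%).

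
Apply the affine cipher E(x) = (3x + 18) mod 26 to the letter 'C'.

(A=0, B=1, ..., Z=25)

Step 1: Convert 'C' to number: x = 2.
Step 2: E(2) = (3 * 2 + 18) mod 26 = 24 mod 26 = 24.
Step 3: Convert 24 back to letter: Y.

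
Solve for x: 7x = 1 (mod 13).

Step 1: We need x such that 7 * x = 1 (mod 13).
Step 2: Using the extended Euclidean algorithm or trial:
  7 * 2 = 14 = 1 * 13 + 1.
Step 3: Since 14 mod 13 = 1, the inverse is x = 2.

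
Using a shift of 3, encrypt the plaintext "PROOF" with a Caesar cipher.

Step 1: For each letter, shift forward by 3 positions (mod 26).
  P (position 15) -> position (15+3) mod 26 = 18 -> S
  R (position 17) -> position (17+3) mod 26 = 20 -> U
  O (position 14) -> position (14+3) mod 26 = 17 -> R
  O (position 14) -> position (14+3) mod 26 = 17 -> R
  F (position 5) -> position (5+3) mod 26 = 8 -> I
Result: SURRI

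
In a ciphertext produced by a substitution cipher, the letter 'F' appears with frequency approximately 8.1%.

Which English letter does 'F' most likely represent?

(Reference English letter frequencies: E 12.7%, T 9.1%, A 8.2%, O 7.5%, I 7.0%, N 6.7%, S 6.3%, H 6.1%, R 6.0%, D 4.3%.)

Step 1: The observed frequency is 8.1%.
Step 2: Compare with English frequencies:
  E: 12.7% (difference: 4.6%)
  T: 9.1% (difference: 1.0%)
  A: 8.2% (difference: 0.1%) <-- closest
  O: 7.5% (difference: 0.6%)
  I: 7.0% (difference: 1.1%)
  N: 6.7% (difference: 1.4%)
  S: 6.3% (difference: 1.8%)
  H: 6.1% (difference: 2.0%)
  R: 6.0% (difference: 2.1%)
  D: 4.3% (difference: 3.8%)
Step 3: 'F' most likely represents 'A' (frequency 8.2%).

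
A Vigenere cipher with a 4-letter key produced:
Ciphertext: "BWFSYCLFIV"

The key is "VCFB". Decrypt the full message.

Step 1: Key 'VCFB' has length 4. Extended key: VCFBVCFBVC
Step 2: Decrypt each position:
  B(1) - V(21) = 6 = G
  W(22) - C(2) = 20 = U
  F(5) - F(5) = 0 = A
  S(18) - B(1) = 17 = R
  Y(24) - V(21) = 3 = D
  C(2) - C(2) = 0 = A
  L(11) - F(5) = 6 = G
  F(5) - B(1) = 4 = E
  I(8) - V(21) = 13 = N
  V(21) - C(2) = 19 = T
Plaintext: GUARDAGENT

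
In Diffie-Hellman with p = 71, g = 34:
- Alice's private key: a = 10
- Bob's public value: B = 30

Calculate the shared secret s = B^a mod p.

Step 1: s = B^a mod p = 30^10 mod 71.
  30^1 mod 71 = 30
  30^2 mod 71 = (30 * 30) mod 71 = 48
  30^3 mod 71 = (48 * 30) mod 71 = 20
  30^4 mod 71 = (20 * 30) mod 71 = 32
  30^5 mod 71 = (32 * 30) mod 71 = 37
  30^6 mod 71 = (37 * 30) mod 71 = 45
  30^7 mod 71 = (45 * 30) mod 71 = 1
  30^8 mod 71 = (1 * 30) mod 71 = 30
  30^9 mod 71 = (30 * 30) mod 71 = 48
  30^10 mod 71 = (48 * 30) mod 71 = 20
Result: shared secret = 20.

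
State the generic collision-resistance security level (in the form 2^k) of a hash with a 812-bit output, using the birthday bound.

Step 1: The birthday paradox gives collision probability ~50% after sqrt(2^n) = 2^(n/2) hashes.
Step 2: For 812-bit output: 2^(812/2) = 2^406.
Step 3: Approximately 2^406 hash computations needed.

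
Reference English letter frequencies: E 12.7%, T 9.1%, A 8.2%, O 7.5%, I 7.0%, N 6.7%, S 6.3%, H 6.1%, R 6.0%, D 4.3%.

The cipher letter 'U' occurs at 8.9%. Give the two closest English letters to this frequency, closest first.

Step 1: Observed frequency of 'U' is 8.9%.
Step 2: Compute distances to each reference frequency and sort:
  T (9.1%): difference = 0.2% <-- BEST
  A (8.2%): difference = 0.7% <-- RUNNER-UP
  O (7.5%): difference = 1.4%
  I (7.0%): difference = 1.9%
  N (6.7%): difference = 2.2%
Step 3: Most likely is 'T' (9.1%, diff 0.2%); second most likely is 'A' (8.2%, diff 0.7%).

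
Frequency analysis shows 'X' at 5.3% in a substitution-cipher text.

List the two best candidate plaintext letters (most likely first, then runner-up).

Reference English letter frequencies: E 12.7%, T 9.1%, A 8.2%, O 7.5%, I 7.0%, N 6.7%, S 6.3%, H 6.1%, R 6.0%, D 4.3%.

Step 1: Observed frequency of 'X' is 5.3%.
Step 2: Compute distances to each reference frequency and sort:
  R (6.0%): difference = 0.7% <-- BEST
  H (6.1%): difference = 0.8% <-- RUNNER-UP
  S (6.3%): difference = 1.0%
  D (4.3%): difference = 1.0%
  N (6.7%): difference = 1.4%
Step 3: Most likely is 'R' (6.0%, diff 0.7%); second most likely is 'H' (6.1%, diff 0.8%).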